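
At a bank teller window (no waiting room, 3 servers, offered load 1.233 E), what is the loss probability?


B(c,a) = (a^c/c!) / Σ_{k=0}^{c} a^k/k!
a^3/3! = 0.312419
Σ terms (k=0..3): 1.00000 + 1.23300 + 0.76014 + 0.31242 = 3.305564
B = 0.312419/3.305564 = 0.094513

Final: 0.094513


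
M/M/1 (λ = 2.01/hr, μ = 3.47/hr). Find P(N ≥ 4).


ρ = 2.01/3.47 = 0.5793
P(N ≥ n) = ρ^n = 0.5793^4 = 0.112581

Final: 0.112581


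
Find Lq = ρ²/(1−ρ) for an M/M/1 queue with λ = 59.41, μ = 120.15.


ρ = 59.41/120.15 = 0.4945
Lq = ρ²/(1−ρ) = 0.2445/0.5055 = 0.4836

Final: 0.4836


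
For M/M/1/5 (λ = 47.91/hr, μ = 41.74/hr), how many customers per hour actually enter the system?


ρ = 1.1478; P_K = (1−ρ)ρ^5/(1−ρ^6) = 0.228857
λ_eff = λ(1 − P_K) = 47.91·(1 − 0.228857) = 47.91·0.771143 = 36.9454 /hr

Final: 36.9454 /hr


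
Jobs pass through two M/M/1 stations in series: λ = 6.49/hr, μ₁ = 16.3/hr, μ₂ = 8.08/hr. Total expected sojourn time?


Each node sees arrival rate λ = 6.49/hr (tandem ⇒ throughput preserved).
W₁ = 1/(μ₁−λ) = 1/(16.3−6.49) = 0.10194 hr
W₂ = 1/(μ₂−λ) = 1/(8.08−6.49) = 0.62893 hr
W_total = W₁ + W₂ = 0.10194 + 0.62893 = 0.73087 hr

Final: 0.73087 hr


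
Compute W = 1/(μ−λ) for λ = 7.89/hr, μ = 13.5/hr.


W = 1/(μ−λ) = 1/(13.5 − 7.89) = 1/5.61 = 0.1783 hr

Final: 0.1783 hr


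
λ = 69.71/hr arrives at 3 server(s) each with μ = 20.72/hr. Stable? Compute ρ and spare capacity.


Total capacity cμ = 3·20.72 = 62.16/hr
ρ = λ/(cμ) = 69.71/62.16 = 1.1215
Stable ⇔ ρ < 1: NO
Spare capacity = cμ − λ = 62.16 − 69.71 = -7.55/hr

Final: ρ = 1.1215; unstable; margin = -7.55/hr


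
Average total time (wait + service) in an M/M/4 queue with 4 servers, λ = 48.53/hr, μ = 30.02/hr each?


a = 1.6166; ρ = 0.4041; P₀ = 0.195887
Lq = P₀·a^c·ρ/(c!(1−ρ)²) = 0.06345
Wq = Lq/λ = 0.06345/48.53 = 0.001308 hr
W = Wq + 1/μ = 0.001308 + 0.03331 = 0.03462 hr

Final: 0.03462 hr


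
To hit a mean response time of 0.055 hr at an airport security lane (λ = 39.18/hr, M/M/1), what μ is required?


W = 1/(μ−λ) ⇒ μ − λ = 1/W = 1/0.055 = 18.1818
μ = λ + 1/W = 39.18 + 18.1818 = 57.3618 per hr

Final: 57.3618 /hr


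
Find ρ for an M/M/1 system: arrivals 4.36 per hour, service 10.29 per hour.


ρ = λ/μ = 4.36/10.29 = 0.4237

Final: 0.4237


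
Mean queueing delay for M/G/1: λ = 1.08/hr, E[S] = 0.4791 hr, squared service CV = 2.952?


ρ = λ·E[S] = 1.08·0.4791 = 0.5174
E[S²] = E[S]²(1+C_s²) = 0.4791²·(1+2.952) = 0.907129
Wq = λ·E[S²]/(2(1−ρ)) = 1.08·0.907129/(2·0.4826) = 1.01508 hr

Final: 1.01508 hr


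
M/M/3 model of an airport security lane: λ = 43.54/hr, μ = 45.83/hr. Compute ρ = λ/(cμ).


ρ = λ/(cμ) = 43.54/(3·45.83) = 43.54/137.49 = 0.3167

Final: 0.3167


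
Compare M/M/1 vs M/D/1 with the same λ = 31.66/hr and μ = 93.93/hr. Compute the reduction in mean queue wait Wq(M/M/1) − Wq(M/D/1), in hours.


ρ = 31.66/93.93 = 0.3371
Wq(M/M/1) = ρ/(μ−λ) = 0.3371/62.27 = 0.005413 hr
Wq(M/D/1) = ρ/(2(μ−λ)) = 0.002706 hr
Savings = 0.005413 − 0.002706 = 0.002706 hr

Final: 0.002706 hr


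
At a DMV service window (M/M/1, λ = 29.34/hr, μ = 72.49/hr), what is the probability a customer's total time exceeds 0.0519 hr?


W ~ Exponential(μ−λ) for M/M/1.
μ − λ = 72.49 − 29.34 = 43.1500
P(W > t) = e^{−(μ−λ)t} = e^{−2.2395} = 0.106513

Final: 0.106513


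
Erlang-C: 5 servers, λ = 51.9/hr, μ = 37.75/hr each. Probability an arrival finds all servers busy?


a = λ/μ = 1.3748; ρ = a/5 = 0.2750
P₀ = 0.252630 (from M/M/c formula)
C(c,a) = [a^c/(c!(1−ρ))]·P₀ = [4.91193/(120·0.7250)]·0.252630
= 0.05646·0.252630 = 0.014263

Final: 0.014263


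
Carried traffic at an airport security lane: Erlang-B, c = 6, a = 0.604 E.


B(6,0.604) = 0.00003686 (Erlang-B)
Carried load = a(1 − B) = 0.604·(1 − 0.00003686) = 0.604·0.999963 = 0.6040 E

Final: 0.6040 Erlangs


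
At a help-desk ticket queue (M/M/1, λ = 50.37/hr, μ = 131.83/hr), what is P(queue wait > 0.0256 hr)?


ρ = 50.37/131.83 = 0.3821
P(Wq > t) = ρ·e^{−(μ−λ)t} = 0.3821·e^{−2.0854}
= 0.3821·0.124260 = 0.047478

Final: 0.047478


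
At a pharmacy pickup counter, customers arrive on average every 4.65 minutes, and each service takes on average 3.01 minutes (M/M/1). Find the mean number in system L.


λ = 60/4.65 = 12.9032 /hr
μ = 60/3.01 = 19.9336 /hr
ρ = λ/μ = 12.9032/19.9336 = 0.6473
L = ρ/(1−ρ) = 0.6473/0.3527 = 1.8354

Final: 1.8354


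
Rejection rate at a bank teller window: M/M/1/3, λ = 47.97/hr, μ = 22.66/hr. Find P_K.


ρ = λ/μ = 47.97/22.66 = 2.1169
P_K = (1−ρ)ρ^K/(1−ρ^(K+1)) = (-1.1169·9.487012)/(1 − 20.083493)
= -10.596481/-19.083493 = 0.555269

Final: 0.555269


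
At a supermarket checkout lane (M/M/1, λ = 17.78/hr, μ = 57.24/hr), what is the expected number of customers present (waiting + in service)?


ρ = λ/μ = 17.78/57.24 = 0.3106
L = ρ/(1−ρ) = 0.3106/(1 − 0.3106) = 0.3106/0.6894 = 0.4506

Final: 0.4506


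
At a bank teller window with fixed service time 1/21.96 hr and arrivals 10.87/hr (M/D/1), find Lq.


ρ = 10.87/21.96 = 0.4950
M/D/1: Lq = ρ²/(2(1−ρ)) = 0.2450/(2·0.5050) = 0.24259

Final: 0.24259


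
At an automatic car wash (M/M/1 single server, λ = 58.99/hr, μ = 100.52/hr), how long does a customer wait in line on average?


ρ = 58.99/100.52 = 0.5868
Wq = ρ/(μ−λ) = 0.5868/(100.52 − 58.99) = 0.5868/41.53 = 0.01413 hr

Final: 0.01413 hr


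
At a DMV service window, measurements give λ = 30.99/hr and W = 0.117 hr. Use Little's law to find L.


L = λW = 30.99·0.117 = 3.6258

Final: 3.6258


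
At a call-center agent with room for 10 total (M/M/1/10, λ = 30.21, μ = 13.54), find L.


ρ = 30.21/13.54 = 2.2312
L = ρ[1 − (K+1)ρ^K + Kρ^(K+1)] / [(1−ρ)(1−ρ^(K+1))]
Numerator: 2.2312·(1 − 11·3057.177180 + 10·6821.072572) = 77159.947200
Denominator: (-1.2312)·(-6820.072572) = 8396.647694
L = 77159.947200/8396.647694 = 9.1894

Final: 9.1894


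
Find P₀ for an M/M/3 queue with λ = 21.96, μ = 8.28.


a = λ/μ = 21.96/8.28 = 2.6522; ρ = a/c = 0.8841
Σ_{k=0}^{2} a^k/k! (terms k=0..2) = 1.00000 + 2.65217 + 3.51701 = 7.16919
Tail: a^3/(3!(1−ρ)) = 18.65546/(6·0.1159) = 26.81723
P₀ = 1/(7.16919 + 26.81723) = 1/33.98641 = 0.029424

Final: 0.029424


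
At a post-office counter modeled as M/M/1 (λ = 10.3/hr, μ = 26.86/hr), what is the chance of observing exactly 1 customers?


ρ = 10.3/26.86 = 0.3835
P_n = (1−ρ)·ρ^n = (1 − 0.3835)·0.3835^1 = 0.6165·0.383470 = 0.236421

Final: 0.236421


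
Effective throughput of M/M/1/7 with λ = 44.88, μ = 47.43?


ρ = 0.9462; P_K = (1−ρ)ρ^7/(1−ρ^8) = 0.102196
λ_eff = λ(1 − P_K) = 44.88·(1 − 0.102196) = 44.88·0.897804 = 40.2935 /hr

Final: 40.2935 /hr


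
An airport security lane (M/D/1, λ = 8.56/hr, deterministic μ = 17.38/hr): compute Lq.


ρ = 8.56/17.38 = 0.4925
M/D/1: Lq = ρ²/(2(1−ρ)) = 0.2426/(2·0.5075) = 0.23900

Final: 0.23900


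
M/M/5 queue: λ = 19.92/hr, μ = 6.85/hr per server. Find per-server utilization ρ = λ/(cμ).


ρ = λ/(cμ) = 19.92/(5·6.85) = 19.92/34.25 = 0.5816

Final: 0.5816


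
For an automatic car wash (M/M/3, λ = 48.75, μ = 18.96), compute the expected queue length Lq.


a = λ/μ = 2.5712; ρ = a/3 = 0.8571
P₀ = 0.037456
Lq = P₀·a^c·ρ / (c!·(1−ρ)²) = 0.037456·16.99843·0.8571/(6·0.02043)
= 4.45180

Final: 4.45180


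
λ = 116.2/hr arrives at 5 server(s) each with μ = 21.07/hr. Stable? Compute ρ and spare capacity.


Total capacity cμ = 5·21.07 = 105.35/hr
ρ = λ/(cμ) = 116.2/105.35 = 1.1030
Stable ⇔ ρ < 1: NO
Spare capacity = cμ − λ = 105.35 − 116.2 = -10.85/hr

Final: ρ = 1.1030; unstable; margin = -10.85/hr


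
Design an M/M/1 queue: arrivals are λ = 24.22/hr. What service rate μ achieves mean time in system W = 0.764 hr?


W = 1/(μ−λ) ⇒ μ − λ = 1/W = 1/0.764 = 1.3089
μ = λ + 1/W = 24.22 + 1.3089 = 25.5289 per hr

Final: 25.5289 /hr


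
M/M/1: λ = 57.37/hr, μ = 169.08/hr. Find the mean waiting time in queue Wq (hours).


ρ = 57.37/169.08 = 0.3393
Wq = ρ/(μ−λ) = 0.3393/(169.08 − 57.37) = 0.3393/111.71 = 0.003037 hr

Final: 0.003037 hr


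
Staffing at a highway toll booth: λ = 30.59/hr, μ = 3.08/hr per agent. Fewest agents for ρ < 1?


Stability requires cμ > λ ⇔ c > λ/μ.
λ/μ = 30.59/3.08 = 9.9318
Minimum integer c = ⌊9.9318⌋ + 1 = 10
Check: 10·3.08 = 30.80 > 30.59, while 9·3.08 = 27.72 ≤ 30.59

Final: 10 servers


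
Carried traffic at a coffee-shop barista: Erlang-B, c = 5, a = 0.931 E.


B(5,0.931) = 0.002298 (Erlang-B)
Carried load = a(1 − B) = 0.931·(1 − 0.002298) = 0.931·0.997702 = 0.9289 E

Final: 0.9289 Erlangs


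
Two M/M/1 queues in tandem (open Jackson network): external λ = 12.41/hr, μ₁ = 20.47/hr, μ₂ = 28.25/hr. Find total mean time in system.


Each node sees arrival rate λ = 12.41/hr (tandem ⇒ throughput preserved).
W₁ = 1/(μ₁−λ) = 1/(20.47−12.41) = 0.12407 hr
W₂ = 1/(μ₂−λ) = 1/(28.25−12.41) = 0.06313 hr
W_total = W₁ + W₂ = 0.12407 + 0.06313 = 0.18720 hr

Final: 0.18720 hr


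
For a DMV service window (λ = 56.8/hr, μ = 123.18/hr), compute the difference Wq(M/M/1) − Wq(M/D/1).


ρ = 56.8/123.18 = 0.4611
Wq(M/M/1) = ρ/(μ−λ) = 0.4611/66.38 = 0.006947 hr
Wq(M/D/1) = ρ/(2(μ−λ)) = 0.003473 hr
Savings = 0.006947 − 0.003473 = 0.003473 hr

Final: 0.003473 hr


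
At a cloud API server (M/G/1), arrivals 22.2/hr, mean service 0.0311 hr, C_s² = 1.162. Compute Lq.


ρ = λ·E[S] = 22.2·0.0311 = 0.6904
Lq = ρ²(1+C_s²)/(2(1−ρ)) = 0.4767·(1+1.162)/(2·0.3096)
= 0.4767·2.1620/0.6192 = 1.66448

Final: 1.66448


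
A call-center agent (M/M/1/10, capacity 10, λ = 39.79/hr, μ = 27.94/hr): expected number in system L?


ρ = 39.79/27.94 = 1.4241
L = ρ[1 − (K+1)ρ^K + Kρ^(K+1)] / [(1−ρ)(1−ρ^(K+1))]
Numerator: 1.4241·(1 − 11·34.314318 + 10·48.867814) = 159.816007
Denominator: (-0.4241)·(-47.867814) = 20.301847
L = 159.816007/20.301847 = 7.8720

Final: 7.8720


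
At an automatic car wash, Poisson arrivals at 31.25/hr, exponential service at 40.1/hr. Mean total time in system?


W = 1/(μ−λ) = 1/(40.1 − 31.25) = 1/8.85 = 0.1130 hr

Final: 0.1130 hr


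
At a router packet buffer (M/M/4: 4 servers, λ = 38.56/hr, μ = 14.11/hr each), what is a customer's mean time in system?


a = 2.7328; ρ = 0.6832; P₀ = 0.054932
Lq = P₀·a^c·ρ/(c!(1−ρ)²) = 0.86905
Wq = Lq/λ = 0.86905/38.56 = 0.02254 hr
W = Wq + 1/μ = 0.02254 + 0.07087 = 0.09341 hr

Final: 0.09341 hr


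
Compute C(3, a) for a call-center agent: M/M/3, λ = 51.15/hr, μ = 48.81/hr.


a = λ/μ = 1.0479; ρ = a/3 = 0.3493
P₀ = 0.345805 (from M/M/c formula)
C(c,a) = [a^c/(c!(1−ρ))]·P₀ = [1.15083/(6·0.6507)]·0.345805
= 0.29477·0.345805 = 0.101934

Final: 0.101934


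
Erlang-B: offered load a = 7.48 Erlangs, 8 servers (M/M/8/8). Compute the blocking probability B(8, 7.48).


B(c,a) = (a^c/c!) / Σ_{k=0}^{c} a^k/k!
a^8/8! = 243.048116
Σ terms (k=0..8): 1.00000 + 7.48000 + 27.97520 + 69.75150 + 130.43530 + 195.13121 + 243.26358 + 259.94451 + 243.04812 = 1178.029418
B = 243.048116/1178.029418 = 0.206318

Final: 0.206318


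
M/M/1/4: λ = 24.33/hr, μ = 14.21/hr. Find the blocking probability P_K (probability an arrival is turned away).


ρ = λ/μ = 24.33/14.21 = 1.7122
P_K = (1−ρ)ρ^K/(1−ρ^(K+1)) = (-0.7122·8.593936)/(1 − 14.714319)
= -6.120382/-13.714319 = 0.446277

Final: 0.446277


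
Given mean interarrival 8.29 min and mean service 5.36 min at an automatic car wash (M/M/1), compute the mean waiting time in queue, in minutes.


λ = 60/8.29 = 7.2376 /hr
μ = 60/5.36 = 11.1940 /hr
ρ = λ/μ = 7.2376/11.1940 = 0.6466
Wq = ρ/(μ−λ) = 0.6466/(11.1940−7.2376) = 0.16342 hr
In minutes: 0.16342·60 = 9.805 min

Final: 9.805 min


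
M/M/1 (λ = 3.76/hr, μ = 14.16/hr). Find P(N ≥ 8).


ρ = 3.76/14.16 = 0.2655
P(N ≥ n) = ρ^n = 0.2655^8 = 0.00002472

Final: 0.00002472


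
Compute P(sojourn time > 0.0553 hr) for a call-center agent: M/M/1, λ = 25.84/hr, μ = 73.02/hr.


W ~ Exponential(μ−λ) for M/M/1.
μ − λ = 73.02 − 25.84 = 47.1800
P(W > t) = e^{−(μ−λ)t} = e^{−2.6091} = 0.073604

Final: 0.073604


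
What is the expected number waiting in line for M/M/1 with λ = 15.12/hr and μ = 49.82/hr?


ρ = 15.12/49.82 = 0.3035
Lq = ρ²/(1−ρ) = 0.09211/0.6965 = 0.1322

Final: 0.1322


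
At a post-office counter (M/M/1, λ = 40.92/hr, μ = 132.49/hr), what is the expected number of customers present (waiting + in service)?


ρ = λ/μ = 40.92/132.49 = 0.3089
L = ρ/(1−ρ) = 0.3089/(1 − 0.3089) = 0.3089/0.6911 = 0.4469

Final: 0.4469


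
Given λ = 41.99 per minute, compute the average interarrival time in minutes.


Mean interarrival time = 1/λ = 1/41.99 minute = 0.02382 minute
In minutes: 0.02382 × 1 = 0.02382 min

Final: 0.02382 min


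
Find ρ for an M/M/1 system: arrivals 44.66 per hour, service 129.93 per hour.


ρ = λ/μ = 44.66/129.93 = 0.3437

Final: 0.3437


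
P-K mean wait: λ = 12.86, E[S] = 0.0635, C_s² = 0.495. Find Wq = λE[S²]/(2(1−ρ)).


ρ = λ·E[S] = 12.86·0.0635 = 0.8166
E[S²] = E[S]²(1+C_s²) = 0.0635²·(1+0.495) = 0.006028
Wq = λ·E[S²]/(2(1−ρ)) = 12.86·0.006028/(2·0.1834) = 0.21136 hr

Final: 0.21136 hr


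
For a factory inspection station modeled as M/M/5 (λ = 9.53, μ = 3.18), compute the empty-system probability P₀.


a = λ/μ = 9.53/3.18 = 2.9969; ρ = a/c = 0.5994
Σ_{k=0}^{4} a^k/k! (terms k=0..4) = 1.00000 + 2.99686 + 4.49057 + 4.48586 + 3.36087 = 16.33416
Tail: a^5/(5!(1−ρ)) = 241.72908/(120·0.4006) = 5.02812
P₀ = 1/(16.33416 + 5.02812) = 1/21.36228 = 0.046811

Final: 0.046811


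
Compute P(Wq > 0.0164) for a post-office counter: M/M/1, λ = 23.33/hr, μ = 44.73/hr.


ρ = 23.33/44.73 = 0.5216
P(Wq > t) = ρ·e^{−(μ−λ)t} = 0.5216·e^{−0.3510}
= 0.5216·0.704012 = 0.367194

Final: 0.367194


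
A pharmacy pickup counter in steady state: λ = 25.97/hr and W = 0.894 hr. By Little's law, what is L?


L = λW = 25.97·0.894 = 23.2172

Final: 23.2172


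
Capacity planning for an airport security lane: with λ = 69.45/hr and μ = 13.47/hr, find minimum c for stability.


Stability requires cμ > λ ⇔ c > λ/μ.
λ/μ = 69.45/13.47 = 5.1559
Minimum integer c = ⌊5.1559⌋ + 1 = 6
Check: 6·13.47 = 80.82 > 69.45, while 5·13.47 = 67.35 ≤ 69.45

Final: 6 servers


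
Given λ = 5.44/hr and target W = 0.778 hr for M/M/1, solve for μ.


W = 1/(μ−λ) ⇒ μ − λ = 1/W = 1/0.778 = 1.2853
μ = λ + 1/W = 5.44 + 1.2853 = 6.7253 per hr

Final: 6.7253 /hr


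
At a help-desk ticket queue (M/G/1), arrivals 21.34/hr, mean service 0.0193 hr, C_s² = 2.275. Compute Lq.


ρ = λ·E[S] = 21.34·0.0193 = 0.4119
Lq = ρ²(1+C_s²)/(2(1−ρ)) = 0.1696·(1+2.275)/(2·0.5881)
= 0.1696·3.2750/1.1763 = 0.47229

Final: 0.47229


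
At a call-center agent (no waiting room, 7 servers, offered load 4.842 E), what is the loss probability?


B(c,a) = (a^c/c!) / Σ_{k=0}^{c} a^k/k!
a^7/7! = 12.380636
Σ terms (k=0..7): 1.00000 + 4.84200 + 11.72248 + 18.92009 + 22.90276 + 22.17904 + 17.89848 + 12.38064 = 111.845487
B = 12.380636/111.845487 = 0.110694

Final: 0.110694


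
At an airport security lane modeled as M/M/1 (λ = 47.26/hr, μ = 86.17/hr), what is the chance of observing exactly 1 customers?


ρ = 47.26/86.17 = 0.5485
P_n = (1−ρ)·ρ^n = (1 − 0.5485)·0.5485^1 = 0.4515·0.548451 = 0.247653

Final: 0.247653


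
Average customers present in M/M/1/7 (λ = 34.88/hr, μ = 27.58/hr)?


ρ = 34.88/27.58 = 1.2647
L = ρ[1 − (K+1)ρ^K + Kρ^(K+1)] / [(1−ρ)(1−ρ^(K+1))]
Numerator: 1.2647·(1 − 8·5.174585 + 7·6.544217) = 6.845540
Denominator: (-0.2647)·(-5.544217) = 1.467469
L = 6.845540/1.467469 = 4.6649

Final: 4.6649


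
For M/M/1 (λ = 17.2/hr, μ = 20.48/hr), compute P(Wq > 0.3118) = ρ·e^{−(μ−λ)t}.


ρ = 17.2/20.48 = 0.8398
P(Wq > t) = ρ·e^{−(μ−λ)t} = 0.8398·e^{−1.0227}
= 0.8398·0.359621 = 0.302026

Final: 0.302026


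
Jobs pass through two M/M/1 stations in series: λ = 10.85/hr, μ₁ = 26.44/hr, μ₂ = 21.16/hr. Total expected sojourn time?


Each node sees arrival rate λ = 10.85/hr (tandem ⇒ throughput preserved).
W₁ = 1/(μ₁−λ) = 1/(26.44−10.85) = 0.06414 hr
W₂ = 1/(μ₂−λ) = 1/(21.16−10.85) = 0.09699 hr
W_total = W₁ + W₂ = 0.06414 + 0.09699 = 0.16114 hr

Final: 0.16114 hr


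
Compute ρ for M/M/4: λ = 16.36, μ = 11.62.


ρ = λ/(cμ) = 16.36/(4·11.62) = 16.36/46.48 = 0.3520

Final: 0.3520


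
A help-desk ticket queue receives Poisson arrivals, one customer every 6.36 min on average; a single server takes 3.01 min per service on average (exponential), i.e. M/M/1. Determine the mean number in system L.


λ = 60/6.36 = 9.4340 /hr
μ = 60/3.01 = 19.9336 /hr
ρ = λ/μ = 9.4340/19.9336 = 0.4733
L = ρ/(1−ρ) = 0.4733/0.5267 = 0.8985

Final: 0.8985


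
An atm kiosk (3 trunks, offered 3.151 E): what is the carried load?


B(3,3.151) = 0.363880 (Erlang-B)
Carried load = a(1 − B) = 3.151·(1 − 0.363880) = 3.151·0.636120 = 2.0044 E

Final: 2.0044 Erlangs


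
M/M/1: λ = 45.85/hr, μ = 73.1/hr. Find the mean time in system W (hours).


W = 1/(μ−λ) = 1/(73.1 − 45.85) = 1/27.25 = 0.03670 hr

Final: 0.03670 hr


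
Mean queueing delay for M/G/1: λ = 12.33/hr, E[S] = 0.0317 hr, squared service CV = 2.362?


ρ = λ·E[S] = 12.33·0.0317 = 0.3909
E[S²] = E[S]²(1+C_s²) = 0.0317²·(1+2.362) = 0.003378
Wq = λ·E[S²]/(2(1−ρ)) = 12.33·0.003378/(2·0.6091) = 0.03419 hr

Final: 0.03419 hr


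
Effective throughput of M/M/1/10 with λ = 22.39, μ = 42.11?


ρ = 0.5317; P_K = (1−ρ)ρ^10/(1−ρ^11) = 0.0008465
λ_eff = λ(1 − P_K) = 22.39·(1 − 0.0008465) = 22.39·0.999153 = 22.3710 /hr

Final: 22.3710 /hr


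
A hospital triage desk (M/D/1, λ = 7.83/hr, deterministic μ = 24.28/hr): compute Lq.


ρ = 7.83/24.28 = 0.3225
M/D/1: Lq = ρ²/(2(1−ρ)) = 0.1040/(2·0.6775) = 0.07675

Final: 0.07675


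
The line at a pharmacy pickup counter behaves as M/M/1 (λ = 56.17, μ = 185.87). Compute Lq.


ρ = 56.17/185.87 = 0.3022
Lq = ρ²/(1−ρ) = 0.09133/0.6978 = 0.1309

Final: 0.1309


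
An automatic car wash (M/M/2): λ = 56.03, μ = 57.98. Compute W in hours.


a = 0.9664; ρ = 0.4832; P₀ = 0.348450
Lq = P₀·a^c·ρ/(c!(1−ρ)²) = 0.29433
Wq = Lq/λ = 0.29433/56.03 = 0.005253 hr
W = Wq + 1/μ = 0.005253 + 0.01725 = 0.02250 hr

Final: 0.02250 hr


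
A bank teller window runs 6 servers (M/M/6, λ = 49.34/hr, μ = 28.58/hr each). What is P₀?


a = λ/μ = 49.34/28.58 = 1.7264; ρ = a/c = 0.2877
Σ_{k=0}^{5} a^k/k! (terms k=0..5) = 1.00000 + 1.72638 + 1.49020 + 0.85755 + 0.37011 + 0.12779 = 5.57204
Tail: a^6/(6!(1−ρ)) = 26.47412/(720·0.7123) = 0.05162
P₀ = 1/(5.57204 + 0.05162) = 1/5.62366 = 0.177820

Final: 0.177820


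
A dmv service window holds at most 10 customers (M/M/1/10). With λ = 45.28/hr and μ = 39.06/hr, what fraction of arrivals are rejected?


ρ = λ/μ = 45.28/39.06 = 1.1592
P_K = (1−ρ)ρ^K/(1−ρ^(K+1)) = (-0.1592·4.382700)/(1 − 5.080611)
= -0.697911/-4.080611 = 0.171031

Final: 0.171031


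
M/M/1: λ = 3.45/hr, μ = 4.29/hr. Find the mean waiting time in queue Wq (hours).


ρ = 3.45/4.29 = 0.8042
Wq = ρ/(μ−λ) = 0.8042/(4.29 − 3.45) = 0.8042/0.8400 = 0.9574 hr

Final: 0.9574 hr


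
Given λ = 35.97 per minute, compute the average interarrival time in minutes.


Mean interarrival time = 1/λ = 1/35.97 minute = 0.02780 minute
In minutes: 0.02780 × 1 = 0.02780 min

Final: 0.02780 min


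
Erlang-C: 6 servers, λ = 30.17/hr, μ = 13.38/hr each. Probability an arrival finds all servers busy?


a = λ/μ = 2.2549; ρ = a/6 = 0.3758
P₀ = 0.104568 (from M/M/c formula)
C(c,a) = [a^c/(c!(1−ρ))]·P₀ = [131.43626/(720·0.6242)]·0.104568
= 0.29246·0.104568 = 0.030582

Final: 0.030582


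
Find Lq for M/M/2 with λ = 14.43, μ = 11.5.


a = λ/μ = 1.2548; ρ = a/2 = 0.6274
P₀ = 0.228961
Lq = P₀·a^c·ρ / (c!·(1−ρ)²) = 0.228961·1.57448·0.6274/(2·0.13884)
= 0.81452

Final: 0.81452


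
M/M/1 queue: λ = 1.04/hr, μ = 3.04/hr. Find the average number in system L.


ρ = λ/μ = 1.04/3.04 = 0.3421
L = ρ/(1−ρ) = 0.3421/(1 − 0.3421) = 0.3421/0.6579 = 0.5200

Final: 0.5200


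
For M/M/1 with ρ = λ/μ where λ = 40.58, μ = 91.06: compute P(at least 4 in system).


ρ = 40.58/91.06 = 0.4456
P(N ≥ n) = ρ^n = 0.4456^4 = 0.039440

Final: 0.039440


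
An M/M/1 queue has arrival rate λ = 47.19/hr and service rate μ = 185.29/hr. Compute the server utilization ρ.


ρ = λ/μ = 47.19/185.29 = 0.2547

Final: 0.2547


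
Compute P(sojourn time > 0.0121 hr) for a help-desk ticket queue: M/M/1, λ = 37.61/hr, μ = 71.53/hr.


W ~ Exponential(μ−λ) for M/M/1.
μ − λ = 71.53 − 37.61 = 33.9200
P(W > t) = e^{−(μ−λ)t} = e^{−0.4104} = 0.663364

Final: 0.663364


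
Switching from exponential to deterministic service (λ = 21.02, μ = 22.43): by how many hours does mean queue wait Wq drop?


ρ = 21.02/22.43 = 0.9371
Wq(M/M/1) = ρ/(μ−λ) = 0.9371/1.41 = 0.66464 hr
Wq(M/D/1) = ρ/(2(μ−λ)) = 0.33232 hr
Savings = 0.66464 − 0.33232 = 0.33232 hr

Final: 0.33232 hr


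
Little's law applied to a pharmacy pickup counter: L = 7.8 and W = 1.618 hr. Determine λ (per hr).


λ = L/W = 7.8/1.618 = 4.8208 /hr

Final: 4.8208 /hr


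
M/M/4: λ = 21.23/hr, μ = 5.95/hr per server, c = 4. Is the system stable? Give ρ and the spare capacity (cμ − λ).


Total capacity cμ = 4·5.95 = 23.80/hr
ρ = λ/(cμ) = 21.23/23.80 = 0.8920
Stable ⇔ ρ < 1: YES
Spare capacity = cμ − λ = 23.80 − 21.23 = 2.57/hr

Final: ρ = 0.8920; stable; margin = 2.57/hr


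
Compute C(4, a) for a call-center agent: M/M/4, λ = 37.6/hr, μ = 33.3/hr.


a = λ/μ = 1.1291; ρ = a/4 = 0.2823
P₀ = 0.322488 (from M/M/c formula)
C(c,a) = [a^c/(c!(1−ρ))]·P₀ = [1.62545/(24·0.7177)]·0.322488
= 0.09436·0.322488 = 0.030432

Final: 0.030432


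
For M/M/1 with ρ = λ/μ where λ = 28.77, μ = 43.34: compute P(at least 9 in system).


ρ = 28.77/43.34 = 0.6638
P(N ≥ n) = ρ^n = 0.6638^9 = 0.025030

Final: 0.025030


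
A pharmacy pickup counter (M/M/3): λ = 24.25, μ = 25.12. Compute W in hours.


a = 0.9654; ρ = 0.3218; P₀ = 0.377015
Lq = P₀·a^c·ρ/(c!(1−ρ)²) = 0.03955
Wq = Lq/λ = 0.03955/24.25 = 0.001631 hr
W = Wq + 1/μ = 0.001631 + 0.03981 = 0.04144 hr

Final: 0.04144 hr


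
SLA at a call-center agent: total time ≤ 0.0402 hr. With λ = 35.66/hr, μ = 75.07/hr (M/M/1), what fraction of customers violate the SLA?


W ~ Exponential(μ−λ) for M/M/1.
μ − λ = 75.07 − 35.66 = 39.4100
P(W > t) = e^{−(μ−λ)t} = e^{−1.5843} = 0.205095

Final: 0.205095


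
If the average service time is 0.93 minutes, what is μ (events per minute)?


μ = 1/(service time) in consistent units.
1 minute = 1 min, so μ = 1/0.93 = 1.0753 per minute

Final: 1.0753 /min


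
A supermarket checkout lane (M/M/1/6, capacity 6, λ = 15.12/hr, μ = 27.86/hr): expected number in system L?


ρ = 15.12/27.86 = 0.5427
L = ρ[1 − (K+1)ρ^K + Kρ^(K+1)] / [(1−ρ)(1−ρ^(K+1))]
Numerator: 0.5427·(1 − 7·0.025552 + 6·0.013867) = 0.490798
Denominator: (0.4573)·(0.986133) = 0.450945
L = 0.490798/0.450945 = 1.0884

Final: 1.0884


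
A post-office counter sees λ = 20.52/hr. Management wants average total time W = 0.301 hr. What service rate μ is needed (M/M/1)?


W = 1/(μ−λ) ⇒ μ − λ = 1/W = 1/0.301 = 3.3223
μ = λ + 1/W = 20.52 + 3.3223 = 23.8423 per hr

Final: 23.8423 /hr


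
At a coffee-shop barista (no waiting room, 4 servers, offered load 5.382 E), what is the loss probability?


B(c,a) = (a^c/c!) / Σ_{k=0}^{c} a^k/k!
a^4/4! = 34.959365
Σ terms (k=0..4): 1.00000 + 5.38200 + 14.48296 + 25.98243 + 34.95936 = 81.806761
B = 34.959365/81.806761 = 0.427341

Final: 0.427341


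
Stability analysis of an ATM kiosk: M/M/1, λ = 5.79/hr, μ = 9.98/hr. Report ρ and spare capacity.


Total capacity cμ = 1·9.98 = 9.98/hr
ρ = λ/(cμ) = 5.79/9.98 = 0.5802
Stable ⇔ ρ < 1: YES
Spare capacity = cμ − λ = 9.98 − 5.79 = 4.19/hr

Final: ρ = 0.5802; stable; margin = 4.19/hr


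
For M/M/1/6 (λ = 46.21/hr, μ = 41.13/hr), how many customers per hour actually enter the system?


ρ = 1.1235; P_K = (1−ρ)ρ^6/(1−ρ^7) = 0.197206
λ_eff = λ(1 − P_K) = 46.21·(1 − 0.197206) = 46.21·0.802794 = 37.0971 /hr

Final: 37.0971 /hr


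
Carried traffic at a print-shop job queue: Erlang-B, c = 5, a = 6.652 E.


B(5,6.652) = 0.403554 (Erlang-B)
Carried load = a(1 − B) = 6.652·(1 − 0.403554) = 6.652·0.596446 = 3.9676 E

Final: 3.9676 Erlangs


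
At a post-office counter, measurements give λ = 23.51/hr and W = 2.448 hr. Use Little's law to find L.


L = λW = 23.51·2.448 = 57.5525

Final: 57.5525


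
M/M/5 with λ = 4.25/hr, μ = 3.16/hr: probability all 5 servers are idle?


a = λ/μ = 4.25/3.16 = 1.3449; ρ = a/c = 0.2690
Σ_{k=0}^{4} a^k/k! (terms k=0..4) = 1.00000 + 1.34494 + 0.90443 + 0.40547 + 0.13633 = 3.79116
Tail: a^5/(5!(1−ρ)) = 4.40057/(120·0.7310) = 0.05017
P₀ = 1/(3.79116 + 0.05017) = 1/3.84133 = 0.260327

Final: 0.260327


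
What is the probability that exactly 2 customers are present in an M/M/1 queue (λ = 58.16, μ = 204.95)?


ρ = 58.16/204.95 = 0.2838
P_n = (1−ρ)·ρ^n = (1 − 0.2838)·0.2838^2 = 0.7162·0.080529 = 0.057677

Final: 0.057677


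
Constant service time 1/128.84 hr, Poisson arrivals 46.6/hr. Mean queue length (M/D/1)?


ρ = 46.6/128.84 = 0.3617
M/D/1: Lq = ρ²/(2(1−ρ)) = 0.1308/(2·0.6383) = 0.10247

Final: 0.10247


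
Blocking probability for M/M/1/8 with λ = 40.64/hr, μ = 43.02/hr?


ρ = λ/μ = 40.64/43.02 = 0.9447
P_K = (1−ρ)ρ^K/(1−ρ^(K+1)) = (0.05532·0.634259)/(1 − 0.599169)
= 0.035089/0.400831 = 0.087541

Final: 0.087541


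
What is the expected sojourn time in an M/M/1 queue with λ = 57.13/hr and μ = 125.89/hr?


W = 1/(μ−λ) = 1/(125.89 − 57.13) = 1/68.76 = 0.01454 hr

Final: 0.01454 hr


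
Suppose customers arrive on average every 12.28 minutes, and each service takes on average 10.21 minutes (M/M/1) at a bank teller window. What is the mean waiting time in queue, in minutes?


λ = 60/12.28 = 4.8860 /hr
μ = 60/10.21 = 5.8766 /hr
ρ = λ/μ = 4.8860/5.8766 = 0.8314
Wq = ρ/(μ−λ) = 0.8314/(5.8766−4.8860) = 0.83932 hr
In minutes: 0.83932·60 = 50.359 min

Final: 50.359 min


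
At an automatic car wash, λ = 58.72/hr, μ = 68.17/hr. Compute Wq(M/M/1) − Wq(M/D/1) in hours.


ρ = 58.72/68.17 = 0.8614
Wq(M/M/1) = ρ/(μ−λ) = 0.8614/9.45 = 0.09115 hr
Wq(M/D/1) = ρ/(2(μ−λ)) = 0.04558 hr
Savings = 0.09115 − 0.04558 = 0.04558 hr

Final: 0.04558 hr


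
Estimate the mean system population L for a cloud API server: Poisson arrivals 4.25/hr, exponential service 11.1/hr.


ρ = λ/μ = 4.25/11.1 = 0.3829
L = ρ/(1−ρ) = 0.3829/(1 − 0.3829) = 0.3829/0.6171 = 0.6204

Final: 0.6204


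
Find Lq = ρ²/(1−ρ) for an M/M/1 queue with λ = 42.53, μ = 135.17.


ρ = 42.53/135.17 = 0.3146
Lq = ρ²/(1−ρ) = 0.09900/0.6854 = 0.1444

Final: 0.1444


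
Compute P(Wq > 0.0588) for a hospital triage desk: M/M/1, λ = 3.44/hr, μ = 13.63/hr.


ρ = 3.44/13.63 = 0.2524
P(Wq > t) = ρ·e^{−(μ−λ)t} = 0.2524·e^{−0.5992}
= 0.2524·0.549266 = 0.138626

Final: 0.138626


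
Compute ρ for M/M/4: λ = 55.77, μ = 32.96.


ρ = λ/(cμ) = 55.77/(4·32.96) = 55.77/131.84 = 0.4230

Final: 0.4230


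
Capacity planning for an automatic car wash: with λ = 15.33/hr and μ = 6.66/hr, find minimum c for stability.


Stability requires cμ > λ ⇔ c > λ/μ.
λ/μ = 15.33/6.66 = 2.3018
Minimum integer c = ⌊2.3018⌋ + 1 = 3
Check: 3·6.66 = 19.98 > 15.33, while 2·6.66 = 13.32 ≤ 15.33

Final: 3 servers


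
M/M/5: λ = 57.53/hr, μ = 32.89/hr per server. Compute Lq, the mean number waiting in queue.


a = λ/μ = 1.7492; ρ = a/5 = 0.3498
P₀ = 0.173286
Lq = P₀·a^c·ρ / (c!·(1−ρ)²) = 0.173286·16.37391·0.3498/(120·0.42272)
= 0.01957

Final: 0.01957


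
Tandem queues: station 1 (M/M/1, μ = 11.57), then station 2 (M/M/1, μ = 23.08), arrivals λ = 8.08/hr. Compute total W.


Each node sees arrival rate λ = 8.08/hr (tandem ⇒ throughput preserved).
W₁ = 1/(μ₁−λ) = 1/(11.57−8.08) = 0.28653 hr
W₂ = 1/(μ₂−λ) = 1/(23.08−8.08) = 0.06667 hr
W_total = W₁ + W₂ = 0.28653 + 0.06667 = 0.35320 hr

Final: 0.35320 hr


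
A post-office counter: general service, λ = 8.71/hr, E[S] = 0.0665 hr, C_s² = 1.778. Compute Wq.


ρ = λ·E[S] = 8.71·0.0665 = 0.5792
E[S²] = E[S]²(1+C_s²) = 0.0665²·(1+1.778) = 0.012285
Wq = λ·E[S²]/(2(1−ρ)) = 8.71·0.012285/(2·0.4208) = 0.12715 hr

Final: 0.12715 hr


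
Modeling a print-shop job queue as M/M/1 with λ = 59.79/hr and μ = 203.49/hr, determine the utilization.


ρ = λ/μ = 59.79/203.49 = 0.2938

Final: 0.2938


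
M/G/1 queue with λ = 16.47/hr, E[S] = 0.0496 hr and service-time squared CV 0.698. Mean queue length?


ρ = λ·E[S] = 16.47·0.0496 = 0.8169
Lq = ρ²(1+C_s²)/(2(1−ρ)) = 0.6673·(1+0.698)/(2·0.1831)
= 0.6673·1.6980/0.3662 = 3.09456

Final: 3.09456


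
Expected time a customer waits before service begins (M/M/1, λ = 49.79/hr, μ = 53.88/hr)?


ρ = 49.79/53.88 = 0.9241
Wq = ρ/(μ−λ) = 0.9241/(53.88 − 49.79) = 0.9241/4.09 = 0.2259 hr

Final: 0.2259 hr


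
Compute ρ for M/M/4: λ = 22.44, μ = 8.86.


ρ = λ/(cμ) = 22.44/(4·8.86) = 22.44/35.44 = 0.6332

Final: 0.6332


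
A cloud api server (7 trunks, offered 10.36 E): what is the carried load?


B(7,10.36) = 0.424744 (Erlang-B)
Carried load = a(1 − B) = 10.36·(1 − 0.424744) = 10.36·0.575256 = 5.9596 E

Final: 5.9596 Erlangs


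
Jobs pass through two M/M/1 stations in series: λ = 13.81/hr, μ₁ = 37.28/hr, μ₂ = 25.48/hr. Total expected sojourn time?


Each node sees arrival rate λ = 13.81/hr (tandem ⇒ throughput preserved).
W₁ = 1/(μ₁−λ) = 1/(37.28−13.81) = 0.04261 hr
W₂ = 1/(μ₂−λ) = 1/(25.48−13.81) = 0.08569 hr
W_total = W₁ + W₂ = 0.04261 + 0.08569 = 0.12830 hr

Final: 0.12830 hr


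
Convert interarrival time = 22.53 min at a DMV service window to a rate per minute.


λ = 1/(interarrival time) in consistent units.
1 minute = 1 min, so λ = 1/22.53 = 0.04439 per minute

Final: 0.04439 /min


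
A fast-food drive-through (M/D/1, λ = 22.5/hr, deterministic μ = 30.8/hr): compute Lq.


ρ = 22.5/30.8 = 0.7305
M/D/1: Lq = ρ²/(2(1−ρ)) = 0.5337/(2·0.2695) = 0.99016

Final: 0.99016


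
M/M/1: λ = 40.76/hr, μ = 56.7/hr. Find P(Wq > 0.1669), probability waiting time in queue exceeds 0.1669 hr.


ρ = 40.76/56.7 = 0.7189
P(Wq > t) = ρ·e^{−(μ−λ)t} = 0.7189·e^{−2.6604}
= 0.7189·0.069921 = 0.050264

Final: 0.050264


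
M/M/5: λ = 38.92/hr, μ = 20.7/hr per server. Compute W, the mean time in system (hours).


a = 1.8802; ρ = 0.3760; P₀ = 0.151743
Lq = P₀·a^c·ρ/(c!(1−ρ)²) = 0.02870
Wq = Lq/λ = 0.02870/38.92 = 0.0007374 hr
W = Wq + 1/μ = 0.0007374 + 0.04831 = 0.04905 hr

Final: 0.04905 hr


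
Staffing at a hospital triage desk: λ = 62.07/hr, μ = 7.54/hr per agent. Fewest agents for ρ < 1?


Stability requires cμ > λ ⇔ c > λ/μ.
λ/μ = 62.07/7.54 = 8.2321
Minimum integer c = ⌊8.2321⌋ + 1 = 9
Check: 9·7.54 = 67.86 > 62.07, while 8·7.54 = 60.32 ≤ 62.07

Final: 9 servers


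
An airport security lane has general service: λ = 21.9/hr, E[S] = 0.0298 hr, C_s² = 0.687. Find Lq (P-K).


ρ = λ·E[S] = 21.9·0.0298 = 0.6526
Lq = ρ²(1+C_s²)/(2(1−ρ)) = 0.4259·(1+0.687)/(2·0.3474)
= 0.4259·1.6870/0.6948 = 1.03419

Final: 1.03419


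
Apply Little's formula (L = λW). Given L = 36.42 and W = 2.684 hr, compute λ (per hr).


λ = L/W = 36.42/2.684 = 13.5693 /hr

Final: 13.5693 /hr


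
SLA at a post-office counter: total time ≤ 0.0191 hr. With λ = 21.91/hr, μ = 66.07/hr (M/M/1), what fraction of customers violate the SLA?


W ~ Exponential(μ−λ) for M/M/1.
μ − λ = 66.07 − 21.91 = 44.1600
P(W > t) = e^{−(μ−λ)t} = e^{−0.8435} = 0.430221

Final: 0.430221


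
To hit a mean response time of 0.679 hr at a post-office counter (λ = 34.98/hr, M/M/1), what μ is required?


W = 1/(μ−λ) ⇒ μ − λ = 1/W = 1/0.679 = 1.4728
μ = λ + 1/W = 34.98 + 1.4728 = 36.4528 per hr

Final: 36.4528 /hr


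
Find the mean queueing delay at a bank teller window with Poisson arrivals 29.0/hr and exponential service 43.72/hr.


ρ = 29.0/43.72 = 0.6633
Wq = ρ/(μ−λ) = 0.6633/(43.72 − 29.0) = 0.6633/14.72 = 0.04506 hr

Final: 0.04506 hr


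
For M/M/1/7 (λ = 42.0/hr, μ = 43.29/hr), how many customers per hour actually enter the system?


ρ = 0.9702; P_K = (1−ρ)ρ^7/(1−ρ^8) = 0.112172
λ_eff = λ(1 − P_K) = 42.0·(1 − 0.112172) = 42.0·0.887828 = 37.2888 /hr

Final: 37.2888 /hr


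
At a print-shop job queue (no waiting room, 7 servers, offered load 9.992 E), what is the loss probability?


B(c,a) = (a^c/c!) / Σ_{k=0}^{c} a^k/k!
a^7/7! = 1973.042504
Σ terms (k=0..7): 1.00000 + 9.99200 + 49.92003 + 166.26699 + 415.33493 + 830.00533 + 1382.23554 + 1973.04250 = 4827.797326
B = 1973.042504/4827.797326 = 0.408684

Final: 0.408684


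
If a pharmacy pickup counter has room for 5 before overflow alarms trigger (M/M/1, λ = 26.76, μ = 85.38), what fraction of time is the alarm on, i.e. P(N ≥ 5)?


ρ = 26.76/85.38 = 0.3134
P(N ≥ n) = ρ^n = 0.3134^5 = 0.003024

Final: 0.003024


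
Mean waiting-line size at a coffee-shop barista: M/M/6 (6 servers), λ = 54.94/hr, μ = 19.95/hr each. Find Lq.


a = λ/μ = 2.7539; ρ = a/6 = 0.4590
P₀ = 0.063040
Lq = P₀·a^c·ρ / (c!·(1−ρ)²) = 0.063040·436.18882·0.4590/(720·0.29270)
= 0.05989

Final: 0.05989


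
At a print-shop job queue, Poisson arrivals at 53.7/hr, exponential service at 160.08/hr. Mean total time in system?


W = 1/(μ−λ) = 1/(160.08 − 53.7) = 1/106.38 = 0.009400 hr

Final: 0.009400 hr


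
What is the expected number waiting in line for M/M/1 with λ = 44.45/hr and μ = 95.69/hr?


ρ = 44.45/95.69 = 0.4645
Lq = ρ²/(1−ρ) = 0.2158/0.5355 = 0.4030

Final: 0.4030


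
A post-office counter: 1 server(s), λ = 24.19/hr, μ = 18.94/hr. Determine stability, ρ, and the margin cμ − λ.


Total capacity cμ = 1·18.94 = 18.94/hr
ρ = λ/(cμ) = 24.19/18.94 = 1.2772
Stable ⇔ ρ < 1: NO
Spare capacity = cμ − λ = 18.94 − 24.19 = -5.25/hr

Final: ρ = 1.2772; unstable; margin = -5.25/hr


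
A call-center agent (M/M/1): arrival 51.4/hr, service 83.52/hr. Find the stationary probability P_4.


ρ = 51.4/83.52 = 0.6154
P_n = (1−ρ)·ρ^n = (1 − 0.6154)·0.6154^4 = 0.3846·0.143447 = 0.055167

Final: 0.055167


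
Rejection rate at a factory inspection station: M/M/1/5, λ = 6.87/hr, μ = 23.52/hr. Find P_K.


ρ = λ/μ = 6.87/23.52 = 0.2921
P_K = (1−ρ)ρ^K/(1−ρ^(K+1)) = (0.7079·0.002126)/(1 − 0.0006210)
= 0.001505/0.999379 = 0.001506

Final: 0.001506


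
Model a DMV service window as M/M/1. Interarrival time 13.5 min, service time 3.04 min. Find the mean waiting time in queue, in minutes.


λ = 60/13.5 = 4.4444 /hr
μ = 60/3.04 = 19.7368 /hr
ρ = λ/μ = 4.4444/19.7368 = 0.2252
Wq = ρ/(μ−λ) = 0.2252/(19.7368−4.4444) = 0.01473 hr
In minutes: 0.01473·60 = 0.8835 min

Final: 0.8835 min


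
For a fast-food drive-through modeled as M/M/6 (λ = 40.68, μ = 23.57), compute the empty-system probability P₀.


a = λ/μ = 40.68/23.57 = 1.7259; ρ = a/c = 0.2877
Σ_{k=0}^{5} a^k/k! (terms k=0..5) = 1.00000 + 1.72592 + 1.48940 + 0.85687 + 0.36972 + 0.12762 = 5.56954
Tail: a^6/(6!(1−ρ)) = 26.43189/(720·0.7123) = 0.05154
P₀ = 1/(5.56954 + 0.05154) = 1/5.62107 = 0.177902

Final: 0.177902


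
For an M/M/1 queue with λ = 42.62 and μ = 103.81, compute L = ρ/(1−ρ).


ρ = λ/μ = 42.62/103.81 = 0.4106
L = ρ/(1−ρ) = 0.4106/(1 − 0.4106) = 0.4106/0.5894 = 0.6965

Final: 0.6965


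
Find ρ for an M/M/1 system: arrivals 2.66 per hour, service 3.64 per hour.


ρ = λ/μ = 2.66/3.64 = 0.7308

Final: 0.7308


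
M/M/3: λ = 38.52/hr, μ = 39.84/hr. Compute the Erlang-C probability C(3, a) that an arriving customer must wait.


a = λ/μ = 0.9669; ρ = a/3 = 0.3223
P₀ = 0.376426 (from M/M/c formula)
C(c,a) = [a^c/(c!(1−ρ))]·P₀ = [0.90386/(6·0.6777)]·0.376426
= 0.22228·0.376426 = 0.083673

Final: 0.083673


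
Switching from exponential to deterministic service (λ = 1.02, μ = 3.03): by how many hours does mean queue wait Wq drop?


ρ = 1.02/3.03 = 0.3366
Wq(M/M/1) = ρ/(μ−λ) = 0.3366/2.01 = 0.16748 hr
Wq(M/D/1) = ρ/(2(μ−λ)) = 0.08374 hr
Savings = 0.16748 − 0.08374 = 0.08374 hr

Final: 0.08374 hr


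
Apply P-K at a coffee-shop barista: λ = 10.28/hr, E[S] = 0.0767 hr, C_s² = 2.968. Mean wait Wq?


ρ = λ·E[S] = 10.28·0.0767 = 0.7885
E[S²] = E[S]²(1+C_s²) = 0.0767²·(1+2.968) = 0.023343
Wq = λ·E[S²]/(2(1−ρ)) = 10.28·0.023343/(2·0.2115) = 0.56724 hr

Final: 0.56724 hr


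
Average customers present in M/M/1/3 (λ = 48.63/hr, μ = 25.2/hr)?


ρ = 48.63/25.2 = 1.9298
L = ρ[1 − (K+1)ρ^K + Kρ^(K+1)] / [(1−ρ)(1−ρ^(K+1))]
Numerator: 1.9298·(1 − 4·7.186397 + 3·13.868035) = 26.743638
Denominator: (-0.9298)·(-12.868035) = 11.964208
L = 26.743638/11.964208 = 2.2353

Final: 2.2353


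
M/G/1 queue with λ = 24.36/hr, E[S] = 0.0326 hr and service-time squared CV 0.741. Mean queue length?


ρ = λ·E[S] = 24.36·0.0326 = 0.7941
Lq = ρ²(1+C_s²)/(2(1−ρ)) = 0.6307·(1+0.741)/(2·0.2059)
= 0.6307·1.7410/0.4117 = 2.66672

Final: 2.66672


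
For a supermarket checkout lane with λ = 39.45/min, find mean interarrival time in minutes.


Mean interarrival time = 1/λ = 1/39.45 minute = 0.02535 minute
In minutes: 0.02535 × 1 = 0.02535 min

Final: 0.02535 min


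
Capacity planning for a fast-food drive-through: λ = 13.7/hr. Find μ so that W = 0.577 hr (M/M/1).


W = 1/(μ−λ) ⇒ μ − λ = 1/W = 1/0.577 = 1.7331
μ = λ + 1/W = 13.7 + 1.7331 = 15.4331 per hr

Final: 15.4331 /hr


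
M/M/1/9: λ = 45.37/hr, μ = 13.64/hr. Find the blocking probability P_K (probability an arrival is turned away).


ρ = λ/μ = 45.37/13.64 = 3.3262
P_K = (1−ρ)ρ^K/(1−ρ^(K+1)) = (-2.3262·49841.336621)/(1 − 165784.563234)
= -115943.226612/-165783.563234 = 0.699365

Final: 0.699365


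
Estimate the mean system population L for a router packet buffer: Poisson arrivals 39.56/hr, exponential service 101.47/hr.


ρ = λ/μ = 39.56/101.47 = 0.3899
L = ρ/(1−ρ) = 0.3899/(1 − 0.3899) = 0.3899/0.6101 = 0.6390

Final: 0.6390


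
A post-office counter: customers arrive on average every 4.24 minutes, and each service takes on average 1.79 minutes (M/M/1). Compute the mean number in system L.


λ = 60/4.24 = 14.1509 /hr
μ = 60/1.79 = 33.5196 /hr
ρ = λ/μ = 14.1509/33.5196 = 0.4222
L = ρ/(1−ρ) = 0.4222/0.5778 = 0.7306

Final: 0.7306


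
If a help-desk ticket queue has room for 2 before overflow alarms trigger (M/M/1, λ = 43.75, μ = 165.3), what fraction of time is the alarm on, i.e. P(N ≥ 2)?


ρ = 43.75/165.3 = 0.2647
P(N ≥ n) = ρ^n = 0.2647^2 = 0.070050

Final: 0.070050
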